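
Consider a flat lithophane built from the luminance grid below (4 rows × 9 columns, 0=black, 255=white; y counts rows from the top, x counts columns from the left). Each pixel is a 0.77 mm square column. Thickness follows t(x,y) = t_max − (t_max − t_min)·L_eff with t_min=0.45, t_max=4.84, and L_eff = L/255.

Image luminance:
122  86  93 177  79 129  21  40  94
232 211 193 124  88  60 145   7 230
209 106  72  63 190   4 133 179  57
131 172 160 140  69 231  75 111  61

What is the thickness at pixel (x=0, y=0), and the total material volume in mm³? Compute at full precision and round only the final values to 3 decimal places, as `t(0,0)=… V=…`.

span = t_max - t_min = 4.84 - 0.45 = 4.390
L(0,0) = 122, L_eff = 122/255 = 0.478431
t(0,0) = 4.84 - 4.390·0.478431 = 2.740
Σt over all 4·9 pixels = 1279027/12750 ≈ 100.3158431
V = pitch²·Σt = 0.77²·1279027/12750 = 59.477

t(0,0)=2.740 V=59.477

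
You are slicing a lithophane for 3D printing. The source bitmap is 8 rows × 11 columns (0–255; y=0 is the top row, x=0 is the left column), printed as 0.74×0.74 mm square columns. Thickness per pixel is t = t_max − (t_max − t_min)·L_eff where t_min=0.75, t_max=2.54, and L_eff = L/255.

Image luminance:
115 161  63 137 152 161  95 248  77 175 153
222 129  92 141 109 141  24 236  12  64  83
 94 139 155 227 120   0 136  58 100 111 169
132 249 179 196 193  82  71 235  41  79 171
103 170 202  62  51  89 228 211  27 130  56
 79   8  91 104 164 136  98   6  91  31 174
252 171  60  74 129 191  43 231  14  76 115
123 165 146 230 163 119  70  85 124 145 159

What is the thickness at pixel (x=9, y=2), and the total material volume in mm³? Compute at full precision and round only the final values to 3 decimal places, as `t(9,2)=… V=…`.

span = t_max - t_min = 2.54 - 0.75 = 1.790
L(9,2) = 111, L_eff = 111/255 = 0.435294
t(9,2) = 2.54 - 1.790·0.435294 = 1.761
Σt over all 8·11 pixels = 1248181/8500 ≈ 146.8448235
V = pitch²·Σt = 0.74²·1248181/8500 = 80.412

t(9,2)=1.761 V=80.412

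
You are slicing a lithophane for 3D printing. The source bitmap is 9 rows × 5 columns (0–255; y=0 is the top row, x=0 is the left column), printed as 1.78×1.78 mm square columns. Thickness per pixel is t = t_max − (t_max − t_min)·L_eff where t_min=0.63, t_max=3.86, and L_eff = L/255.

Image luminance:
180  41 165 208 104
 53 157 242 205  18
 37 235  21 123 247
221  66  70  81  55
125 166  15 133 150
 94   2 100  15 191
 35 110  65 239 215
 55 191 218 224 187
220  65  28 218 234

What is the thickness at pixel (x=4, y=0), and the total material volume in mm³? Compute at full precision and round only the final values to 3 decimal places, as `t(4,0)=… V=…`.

t(4,0)=2.543 V=316.616

span = t_max - t_min = 3.86 - 0.63 = 3.230
L(4,0) = 104, L_eff = 104/255 = 0.407843
t(4,0) = 3.86 - 3.230·0.407843 = 2.543
Σt over all 9·5 pixels = 74947/750 ≈ 99.9293333
V = pitch²·Σt = 1.78²·74947/750 = 316.616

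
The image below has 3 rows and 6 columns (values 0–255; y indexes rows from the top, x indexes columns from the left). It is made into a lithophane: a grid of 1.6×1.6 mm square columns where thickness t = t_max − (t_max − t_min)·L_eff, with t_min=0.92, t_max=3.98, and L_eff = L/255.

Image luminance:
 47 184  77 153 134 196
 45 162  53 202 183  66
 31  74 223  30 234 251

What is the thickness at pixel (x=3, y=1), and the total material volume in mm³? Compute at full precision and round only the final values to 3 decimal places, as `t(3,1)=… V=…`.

t(3,1)=1.556 V=111.360

span = t_max - t_min = 3.98 - 0.92 = 3.060
L(3,1) = 202, L_eff = 202/255 = 0.792157
t(3,1) = 3.98 - 3.060·0.792157 = 1.556
Σt over all 3·6 pixels = 43.5
V = pitch²·Σt = 1.6²·43.5 = 111.360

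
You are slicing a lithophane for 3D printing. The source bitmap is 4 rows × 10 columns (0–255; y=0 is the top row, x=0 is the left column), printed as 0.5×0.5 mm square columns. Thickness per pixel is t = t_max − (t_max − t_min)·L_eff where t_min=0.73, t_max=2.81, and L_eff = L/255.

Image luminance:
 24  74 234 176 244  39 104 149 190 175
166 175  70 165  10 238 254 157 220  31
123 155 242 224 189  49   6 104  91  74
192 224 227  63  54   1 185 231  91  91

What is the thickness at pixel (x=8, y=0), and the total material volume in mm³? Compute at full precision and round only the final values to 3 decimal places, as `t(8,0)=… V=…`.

span = t_max - t_min = 2.81 - 0.73 = 2.080
L(8,0) = 190, L_eff = 190/255 = 0.745098
t(8,0) = 2.81 - 2.080·0.745098 = 1.260
Σt over all 4·10 pixels = 143326/2125 ≈ 67.4475294
V = pitch²·Σt = 0.5²·143326/2125 = 16.862

t(8,0)=1.260 V=16.862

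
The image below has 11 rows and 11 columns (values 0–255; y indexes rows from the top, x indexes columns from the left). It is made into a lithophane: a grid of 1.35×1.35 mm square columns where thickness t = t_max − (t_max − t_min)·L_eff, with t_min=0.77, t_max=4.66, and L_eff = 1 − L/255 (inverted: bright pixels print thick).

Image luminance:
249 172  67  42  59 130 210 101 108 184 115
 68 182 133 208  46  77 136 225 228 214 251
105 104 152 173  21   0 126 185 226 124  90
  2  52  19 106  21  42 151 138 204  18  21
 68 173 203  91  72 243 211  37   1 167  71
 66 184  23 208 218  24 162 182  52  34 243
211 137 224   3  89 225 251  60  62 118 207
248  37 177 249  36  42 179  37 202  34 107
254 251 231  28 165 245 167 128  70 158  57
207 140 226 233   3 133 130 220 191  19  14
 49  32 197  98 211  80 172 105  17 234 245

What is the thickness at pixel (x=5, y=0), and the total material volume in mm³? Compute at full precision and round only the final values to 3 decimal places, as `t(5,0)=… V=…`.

span = t_max - t_min = 4.66 - 0.77 = 3.890
L(5,0) = 130, L_eff = 1 - 130/255 = 0.490196 (inverted)
t(5,0) = 4.66 - 3.890·0.490196 = 2.753
Σt over all 11·11 pixels = 1411457/4250 ≈ 332.1075294
V = pitch²·Σt = 1.35²·1411457/4250 = 605.266

t(5,0)=2.753 V=605.266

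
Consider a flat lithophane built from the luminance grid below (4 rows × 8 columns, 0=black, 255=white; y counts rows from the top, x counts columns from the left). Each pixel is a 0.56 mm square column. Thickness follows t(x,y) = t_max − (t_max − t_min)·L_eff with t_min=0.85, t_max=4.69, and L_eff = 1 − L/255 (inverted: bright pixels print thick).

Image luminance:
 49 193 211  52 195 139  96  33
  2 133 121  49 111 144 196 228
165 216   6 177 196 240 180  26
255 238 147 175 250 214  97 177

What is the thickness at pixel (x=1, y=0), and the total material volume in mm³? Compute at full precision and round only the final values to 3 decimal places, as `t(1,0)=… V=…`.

t(1,0)=3.756 V=30.777

span = t_max - t_min = 4.69 - 0.85 = 3.840
L(1,0) = 193, L_eff = 1 - 193/255 = 0.243137 (inverted)
t(1,0) = 4.69 - 3.840·0.243137 = 3.756
Σt over all 4·8 pixels = 208552/2125 ≈ 98.1421176
V = pitch²·Σt = 0.56²·208552/2125 = 30.777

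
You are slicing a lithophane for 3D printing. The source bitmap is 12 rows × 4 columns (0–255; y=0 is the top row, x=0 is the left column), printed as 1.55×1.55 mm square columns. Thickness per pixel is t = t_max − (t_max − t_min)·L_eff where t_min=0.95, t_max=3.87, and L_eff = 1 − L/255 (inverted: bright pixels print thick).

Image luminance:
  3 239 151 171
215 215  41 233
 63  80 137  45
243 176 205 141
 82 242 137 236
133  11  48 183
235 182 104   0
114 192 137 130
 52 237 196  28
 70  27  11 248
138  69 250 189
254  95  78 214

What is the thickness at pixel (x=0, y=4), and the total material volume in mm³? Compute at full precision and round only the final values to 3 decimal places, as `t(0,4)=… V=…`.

t(0,4)=1.889 V=293.327

span = t_max - t_min = 3.87 - 0.95 = 2.920
L(0,4) = 82, L_eff = 1 - 82/255 = 0.678431 (inverted)
t(0,4) = 3.87 - 2.920·0.678431 = 1.889
Σt over all 12·4 pixels = 155668/1275 ≈ 122.0925490
V = pitch²·Σt = 1.55²·155668/1275 = 293.327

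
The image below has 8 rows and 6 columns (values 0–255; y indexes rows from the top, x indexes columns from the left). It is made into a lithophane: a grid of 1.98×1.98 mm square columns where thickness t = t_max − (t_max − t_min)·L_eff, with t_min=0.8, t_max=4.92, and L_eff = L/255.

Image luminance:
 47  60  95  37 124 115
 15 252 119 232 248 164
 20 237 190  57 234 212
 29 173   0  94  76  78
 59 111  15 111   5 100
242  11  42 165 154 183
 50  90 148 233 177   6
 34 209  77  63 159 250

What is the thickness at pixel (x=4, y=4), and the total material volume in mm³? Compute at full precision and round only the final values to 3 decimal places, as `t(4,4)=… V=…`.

t(4,4)=4.839 V=571.003

span = t_max - t_min = 4.92 - 0.8 = 4.120
L(4,4) = 5, L_eff = 5/255 = 0.019608
t(4,4) = 4.92 - 4.120·0.019608 = 4.839
Σt over all 8·6 pixels = 928514/6375 ≈ 145.6492549
V = pitch²·Σt = 1.98²·928514/6375 = 571.003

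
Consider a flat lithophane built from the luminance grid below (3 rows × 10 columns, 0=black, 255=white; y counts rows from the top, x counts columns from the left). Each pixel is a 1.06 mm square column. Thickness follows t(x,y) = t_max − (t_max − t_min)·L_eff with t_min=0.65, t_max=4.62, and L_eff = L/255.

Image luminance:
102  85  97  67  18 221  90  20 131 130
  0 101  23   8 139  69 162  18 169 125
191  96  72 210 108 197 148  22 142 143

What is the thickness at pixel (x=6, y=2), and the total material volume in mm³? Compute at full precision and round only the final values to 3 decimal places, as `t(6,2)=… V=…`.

span = t_max - t_min = 4.62 - 0.65 = 3.970
L(6,2) = 148, L_eff = 148/255 = 0.580392
t(6,2) = 4.62 - 3.970·0.580392 = 2.316
Σt over all 3·10 pixels = 575503/6375 ≈ 90.2749804
V = pitch²·Σt = 1.06²·575503/6375 = 101.433

t(6,2)=2.316 V=101.433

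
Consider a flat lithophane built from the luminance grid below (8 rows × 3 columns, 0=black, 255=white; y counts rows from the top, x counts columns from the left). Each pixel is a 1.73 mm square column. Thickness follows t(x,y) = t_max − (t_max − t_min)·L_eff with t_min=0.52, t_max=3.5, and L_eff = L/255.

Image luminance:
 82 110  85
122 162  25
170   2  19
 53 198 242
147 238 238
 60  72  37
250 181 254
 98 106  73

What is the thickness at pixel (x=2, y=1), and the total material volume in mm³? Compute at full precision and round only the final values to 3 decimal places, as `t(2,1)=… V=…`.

t(2,1)=3.208 V=145.637

span = t_max - t_min = 3.5 - 0.52 = 2.980
L(2,1) = 25, L_eff = 25/255 = 0.098039
t(2,1) = 3.5 - 2.980·0.098039 = 3.208
Σt over all 8·3 pixels = 103404/2125 ≈ 48.6607059
V = pitch²·Σt = 1.73²·103404/2125 = 145.637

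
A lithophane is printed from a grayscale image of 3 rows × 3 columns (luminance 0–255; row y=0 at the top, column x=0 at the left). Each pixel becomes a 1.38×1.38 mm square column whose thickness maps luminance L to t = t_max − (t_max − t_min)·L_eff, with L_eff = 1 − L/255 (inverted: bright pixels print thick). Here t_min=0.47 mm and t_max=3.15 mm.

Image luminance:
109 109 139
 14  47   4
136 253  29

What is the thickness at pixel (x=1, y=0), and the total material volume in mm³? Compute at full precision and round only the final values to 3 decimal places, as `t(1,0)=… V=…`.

t(1,0)=1.616 V=24.868

span = t_max - t_min = 3.15 - 0.47 = 2.680
L(1,0) = 109, L_eff = 1 - 109/255 = 0.572549 (inverted)
t(1,0) = 3.15 - 2.680·0.572549 = 1.616
Σt over all 3·3 pixels = 22199/1700 ≈ 13.0582353
V = pitch²·Σt = 1.38²·22199/1700 = 24.868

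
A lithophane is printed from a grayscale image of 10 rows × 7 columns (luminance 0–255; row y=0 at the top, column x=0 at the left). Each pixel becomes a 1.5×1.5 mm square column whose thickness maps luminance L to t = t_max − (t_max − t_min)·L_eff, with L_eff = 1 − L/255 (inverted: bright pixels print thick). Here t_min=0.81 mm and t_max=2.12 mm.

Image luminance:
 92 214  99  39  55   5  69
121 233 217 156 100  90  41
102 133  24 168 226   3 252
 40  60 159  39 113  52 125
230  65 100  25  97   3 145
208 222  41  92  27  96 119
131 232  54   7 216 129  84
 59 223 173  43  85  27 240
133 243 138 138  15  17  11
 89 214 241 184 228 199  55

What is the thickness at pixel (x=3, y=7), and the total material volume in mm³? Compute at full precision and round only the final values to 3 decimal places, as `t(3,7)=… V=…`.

t(3,7)=1.031 V=221.259

span = t_max - t_min = 2.12 - 0.81 = 1.310
L(3,7) = 43, L_eff = 1 - 43/255 = 0.831373 (inverted)
t(3,7) = 2.12 - 1.310·0.831373 = 1.031
Σt over all 10·7 pixels = 501521/5100 ≈ 98.3374510
V = pitch²·Σt = 1.5²·501521/5100 = 221.259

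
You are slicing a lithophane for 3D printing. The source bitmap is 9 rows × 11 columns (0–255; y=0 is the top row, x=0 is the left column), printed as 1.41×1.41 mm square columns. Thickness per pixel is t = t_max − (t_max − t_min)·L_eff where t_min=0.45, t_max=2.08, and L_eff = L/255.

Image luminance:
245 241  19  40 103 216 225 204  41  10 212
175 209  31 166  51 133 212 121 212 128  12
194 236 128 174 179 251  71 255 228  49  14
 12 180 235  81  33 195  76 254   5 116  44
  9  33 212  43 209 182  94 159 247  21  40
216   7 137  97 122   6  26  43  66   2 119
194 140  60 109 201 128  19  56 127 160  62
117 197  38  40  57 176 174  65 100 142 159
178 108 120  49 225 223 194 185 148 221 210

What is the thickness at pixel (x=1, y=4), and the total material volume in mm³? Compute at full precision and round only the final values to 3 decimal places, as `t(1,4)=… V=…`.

t(1,4)=1.869 V=250.689

span = t_max - t_min = 2.08 - 0.45 = 1.630
L(1,4) = 33, L_eff = 33/255 = 0.129412
t(1,4) = 2.08 - 1.630·0.129412 = 1.869
Σt over all 9·11 pixels = 803854/6375 ≈ 126.0947451
V = pitch²·Σt = 1.41²·803854/6375 = 250.689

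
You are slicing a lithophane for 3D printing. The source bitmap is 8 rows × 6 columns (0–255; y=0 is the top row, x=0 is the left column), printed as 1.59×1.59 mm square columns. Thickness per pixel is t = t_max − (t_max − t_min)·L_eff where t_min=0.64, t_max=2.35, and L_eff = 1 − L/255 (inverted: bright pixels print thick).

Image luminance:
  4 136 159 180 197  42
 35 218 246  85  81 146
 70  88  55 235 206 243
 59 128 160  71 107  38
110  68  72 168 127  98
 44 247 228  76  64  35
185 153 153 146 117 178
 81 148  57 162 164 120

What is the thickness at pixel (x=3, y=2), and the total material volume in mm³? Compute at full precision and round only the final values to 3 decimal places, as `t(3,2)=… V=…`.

span = t_max - t_min = 2.35 - 0.64 = 1.710
L(3,2) = 235, L_eff = 1 - 235/255 = 0.078431 (inverted)
t(3,2) = 2.35 - 1.710·0.078431 = 2.216
Σt over all 8·6 pixels = 12051/170 ≈ 70.8882353
V = pitch²·Σt = 1.59²·12051/170 = 179.213

t(3,2)=2.216 V=179.213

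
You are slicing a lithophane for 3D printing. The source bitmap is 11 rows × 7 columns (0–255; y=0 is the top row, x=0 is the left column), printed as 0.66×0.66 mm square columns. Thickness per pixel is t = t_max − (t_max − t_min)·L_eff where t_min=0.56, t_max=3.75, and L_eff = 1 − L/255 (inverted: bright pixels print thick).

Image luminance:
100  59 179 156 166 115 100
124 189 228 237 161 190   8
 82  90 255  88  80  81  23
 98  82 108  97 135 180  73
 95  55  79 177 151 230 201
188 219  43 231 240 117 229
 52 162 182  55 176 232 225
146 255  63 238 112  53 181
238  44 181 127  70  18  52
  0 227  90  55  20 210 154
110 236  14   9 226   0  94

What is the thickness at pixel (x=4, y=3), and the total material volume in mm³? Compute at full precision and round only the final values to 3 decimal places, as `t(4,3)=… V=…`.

span = t_max - t_min = 3.75 - 0.56 = 3.190
L(4,3) = 135, L_eff = 1 - 135/255 = 0.470588 (inverted)
t(4,3) = 3.75 - 3.190·0.470588 = 2.249
Σt over all 11·7 pixels = 2152117/12750 ≈ 168.7934902
V = pitch²·Σt = 0.66²·2152117/12750 = 73.526

t(4,3)=2.249 V=73.526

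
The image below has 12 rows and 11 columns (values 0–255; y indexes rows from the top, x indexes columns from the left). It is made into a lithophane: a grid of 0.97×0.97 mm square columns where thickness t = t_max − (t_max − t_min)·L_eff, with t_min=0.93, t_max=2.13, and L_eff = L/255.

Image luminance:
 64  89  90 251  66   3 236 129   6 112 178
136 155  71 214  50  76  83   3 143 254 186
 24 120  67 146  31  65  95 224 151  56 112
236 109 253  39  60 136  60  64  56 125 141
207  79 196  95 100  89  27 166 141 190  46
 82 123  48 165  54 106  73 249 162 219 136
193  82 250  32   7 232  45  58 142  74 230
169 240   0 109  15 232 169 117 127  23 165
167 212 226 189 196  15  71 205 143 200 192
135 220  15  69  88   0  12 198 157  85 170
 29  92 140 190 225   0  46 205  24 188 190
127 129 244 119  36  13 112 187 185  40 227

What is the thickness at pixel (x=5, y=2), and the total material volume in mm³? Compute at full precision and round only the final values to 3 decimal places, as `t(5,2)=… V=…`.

span = t_max - t_min = 2.13 - 0.93 = 1.200
L(5,2) = 65, L_eff = 65/255 = 0.254902
t(5,2) = 2.13 - 1.200·0.254902 = 1.824
Σt over all 12·11 pixels = 87209/425 ≈ 205.1976471
V = pitch²·Σt = 0.97²·87209/425 = 193.070

t(5,2)=1.824 V=193.070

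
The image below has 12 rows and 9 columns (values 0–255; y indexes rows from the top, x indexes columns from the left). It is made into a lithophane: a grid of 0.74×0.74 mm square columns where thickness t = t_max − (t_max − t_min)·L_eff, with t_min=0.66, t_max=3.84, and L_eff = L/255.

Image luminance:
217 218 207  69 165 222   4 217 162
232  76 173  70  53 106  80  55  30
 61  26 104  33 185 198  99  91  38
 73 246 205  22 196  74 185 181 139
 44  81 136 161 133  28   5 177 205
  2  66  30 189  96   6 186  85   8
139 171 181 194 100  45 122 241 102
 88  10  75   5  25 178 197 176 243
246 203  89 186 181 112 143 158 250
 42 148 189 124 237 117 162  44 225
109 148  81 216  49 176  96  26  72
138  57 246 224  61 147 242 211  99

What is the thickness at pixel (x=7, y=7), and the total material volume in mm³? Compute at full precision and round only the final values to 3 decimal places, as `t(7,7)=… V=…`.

t(7,7)=1.645 V=133.572

span = t_max - t_min = 3.84 - 0.66 = 3.180
L(7,7) = 176, L_eff = 176/255 = 0.690196
t(7,7) = 3.84 - 3.180·0.690196 = 1.645
Σt over all 12·9 pixels = 518336/2125 ≈ 243.9228235
V = pitch²·Σt = 0.74²·518336/2125 = 133.572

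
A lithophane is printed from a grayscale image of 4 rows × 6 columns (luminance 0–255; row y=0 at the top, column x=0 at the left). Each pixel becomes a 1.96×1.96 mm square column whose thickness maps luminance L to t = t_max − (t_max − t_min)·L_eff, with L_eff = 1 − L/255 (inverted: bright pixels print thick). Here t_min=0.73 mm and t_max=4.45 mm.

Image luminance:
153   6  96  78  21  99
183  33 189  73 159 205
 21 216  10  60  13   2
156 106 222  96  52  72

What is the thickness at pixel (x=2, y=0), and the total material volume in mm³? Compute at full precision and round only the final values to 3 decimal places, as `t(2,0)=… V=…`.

span = t_max - t_min = 4.45 - 0.73 = 3.720
L(2,0) = 96, L_eff = 1 - 96/255 = 0.623529 (inverted)
t(2,0) = 4.45 - 3.720·0.623529 = 2.130
Σt over all 4·6 pixels = 109181/2125 ≈ 51.3792941
V = pitch²·Σt = 1.96²·109181/2125 = 197.379

t(2,0)=2.130 V=197.379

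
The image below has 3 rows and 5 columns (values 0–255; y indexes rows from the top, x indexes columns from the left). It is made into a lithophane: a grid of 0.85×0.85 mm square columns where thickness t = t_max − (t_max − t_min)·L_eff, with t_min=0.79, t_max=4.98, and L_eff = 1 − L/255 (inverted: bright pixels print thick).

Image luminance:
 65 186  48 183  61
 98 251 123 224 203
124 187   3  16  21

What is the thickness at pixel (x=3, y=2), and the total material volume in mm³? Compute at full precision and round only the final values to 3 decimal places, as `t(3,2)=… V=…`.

span = t_max - t_min = 4.98 - 0.79 = 4.190
L(3,2) = 16, L_eff = 1 - 16/255 = 0.937255 (inverted)
t(3,2) = 4.98 - 4.190·0.937255 = 1.053
Σt over all 3·5 pixels = 526721/12750 ≈ 41.3114510
V = pitch²·Σt = 0.85²·526721/12750 = 29.848

t(3,2)=1.053 V=29.848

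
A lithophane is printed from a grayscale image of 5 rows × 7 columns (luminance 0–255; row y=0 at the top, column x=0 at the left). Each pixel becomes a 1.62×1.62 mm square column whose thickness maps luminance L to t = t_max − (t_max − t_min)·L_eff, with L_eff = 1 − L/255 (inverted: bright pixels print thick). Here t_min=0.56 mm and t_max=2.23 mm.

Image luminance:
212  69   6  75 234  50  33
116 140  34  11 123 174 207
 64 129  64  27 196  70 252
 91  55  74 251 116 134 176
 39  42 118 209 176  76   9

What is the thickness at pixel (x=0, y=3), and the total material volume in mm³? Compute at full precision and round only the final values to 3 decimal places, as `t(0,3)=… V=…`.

t(0,3)=1.156 V=117.644

span = t_max - t_min = 2.23 - 0.56 = 1.670
L(0,3) = 91, L_eff = 1 - 91/255 = 0.643137 (inverted)
t(0,3) = 2.23 - 1.670·0.643137 = 1.156
Σt over all 5·7 pixels = 95257/2125 ≈ 44.8268235
V = pitch²·Σt = 1.62²·95257/2125 = 117.644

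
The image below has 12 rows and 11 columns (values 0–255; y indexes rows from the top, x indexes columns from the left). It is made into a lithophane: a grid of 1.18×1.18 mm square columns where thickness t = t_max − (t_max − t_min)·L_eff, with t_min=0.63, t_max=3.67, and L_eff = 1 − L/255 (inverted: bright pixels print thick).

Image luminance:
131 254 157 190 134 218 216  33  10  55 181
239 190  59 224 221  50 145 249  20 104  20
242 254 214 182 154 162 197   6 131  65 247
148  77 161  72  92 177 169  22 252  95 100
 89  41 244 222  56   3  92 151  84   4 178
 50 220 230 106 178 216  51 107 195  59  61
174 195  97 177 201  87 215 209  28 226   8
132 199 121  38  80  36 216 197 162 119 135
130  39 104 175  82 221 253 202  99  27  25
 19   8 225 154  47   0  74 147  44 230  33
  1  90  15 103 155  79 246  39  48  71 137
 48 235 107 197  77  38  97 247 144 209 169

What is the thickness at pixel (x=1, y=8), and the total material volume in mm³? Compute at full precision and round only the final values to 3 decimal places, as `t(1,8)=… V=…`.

t(1,8)=1.095 V=396.292

span = t_max - t_min = 3.67 - 0.63 = 3.040
L(1,8) = 39, L_eff = 1 - 39/255 = 0.847059 (inverted)
t(1,8) = 3.67 - 3.040·0.847059 = 1.095
Σt over all 12·11 pixels = 106729/375 ≈ 284.6106667
V = pitch²·Σt = 1.18²·106729/375 = 396.292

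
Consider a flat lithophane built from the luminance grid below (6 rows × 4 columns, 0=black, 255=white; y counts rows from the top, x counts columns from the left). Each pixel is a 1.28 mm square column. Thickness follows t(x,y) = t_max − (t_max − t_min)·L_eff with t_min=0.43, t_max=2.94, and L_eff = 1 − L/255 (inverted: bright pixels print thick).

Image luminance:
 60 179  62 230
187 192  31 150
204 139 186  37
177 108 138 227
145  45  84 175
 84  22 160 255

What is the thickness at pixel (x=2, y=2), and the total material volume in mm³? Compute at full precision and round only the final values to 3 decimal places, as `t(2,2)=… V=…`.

span = t_max - t_min = 2.94 - 0.43 = 2.510
L(2,2) = 186, L_eff = 1 - 186/255 = 0.270588 (inverted)
t(2,2) = 2.94 - 2.510·0.270588 = 2.261
Σt over all 6·4 pixels = 1085687/25500 ≈ 42.5759608
V = pitch²·Σt = 1.28²·1085687/25500 = 69.756

t(2,2)=2.261 V=69.756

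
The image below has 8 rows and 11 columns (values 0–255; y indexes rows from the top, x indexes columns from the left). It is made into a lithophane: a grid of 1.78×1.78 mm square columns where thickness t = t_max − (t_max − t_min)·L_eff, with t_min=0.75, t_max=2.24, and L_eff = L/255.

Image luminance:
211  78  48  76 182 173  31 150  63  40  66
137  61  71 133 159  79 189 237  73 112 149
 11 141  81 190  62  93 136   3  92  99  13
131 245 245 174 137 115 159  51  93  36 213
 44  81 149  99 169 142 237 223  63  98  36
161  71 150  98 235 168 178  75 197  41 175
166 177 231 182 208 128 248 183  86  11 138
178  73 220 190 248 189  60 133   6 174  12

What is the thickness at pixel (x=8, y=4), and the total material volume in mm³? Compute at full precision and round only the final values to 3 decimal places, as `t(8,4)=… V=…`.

t(8,4)=1.872 V=417.779

span = t_max - t_min = 2.24 - 0.75 = 1.490
L(8,4) = 63, L_eff = 63/255 = 0.247059
t(8,4) = 2.24 - 1.490·0.247059 = 1.872
Σt over all 8·11 pixels = 131.858
V = pitch²·Σt = 1.78²·131.858 = 417.779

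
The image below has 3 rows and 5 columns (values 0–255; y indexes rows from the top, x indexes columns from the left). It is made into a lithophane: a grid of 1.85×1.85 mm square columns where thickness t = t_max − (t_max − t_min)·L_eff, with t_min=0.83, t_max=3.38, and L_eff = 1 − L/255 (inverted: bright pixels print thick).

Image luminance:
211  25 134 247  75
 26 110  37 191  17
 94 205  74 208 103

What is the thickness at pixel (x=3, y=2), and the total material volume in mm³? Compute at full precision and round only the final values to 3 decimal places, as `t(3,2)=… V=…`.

span = t_max - t_min = 3.38 - 0.83 = 2.550
L(3,2) = 208, L_eff = 1 - 208/255 = 0.184314 (inverted)
t(3,2) = 3.38 - 2.550·0.184314 = 2.910
Σt over all 3·5 pixels = 30.02
V = pitch²·Σt = 1.85²·30.02 = 102.743

t(3,2)=2.910 V=102.743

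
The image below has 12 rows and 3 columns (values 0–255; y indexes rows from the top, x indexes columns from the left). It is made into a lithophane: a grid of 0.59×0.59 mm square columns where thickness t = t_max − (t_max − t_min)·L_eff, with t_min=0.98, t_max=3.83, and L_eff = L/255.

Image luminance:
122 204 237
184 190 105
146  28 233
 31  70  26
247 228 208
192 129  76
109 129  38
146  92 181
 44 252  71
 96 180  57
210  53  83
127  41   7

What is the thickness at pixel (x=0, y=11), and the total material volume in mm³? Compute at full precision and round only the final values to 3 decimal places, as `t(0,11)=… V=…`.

t(0,11)=2.411 V=30.209

span = t_max - t_min = 3.83 - 0.98 = 2.850
L(0,11) = 127, L_eff = 127/255 = 0.498039
t(0,11) = 3.83 - 2.850·0.498039 = 2.411
Σt over all 12·3 pixels = 36882/425 ≈ 86.7811765
V = pitch²·Σt = 0.59²·36882/425 = 30.209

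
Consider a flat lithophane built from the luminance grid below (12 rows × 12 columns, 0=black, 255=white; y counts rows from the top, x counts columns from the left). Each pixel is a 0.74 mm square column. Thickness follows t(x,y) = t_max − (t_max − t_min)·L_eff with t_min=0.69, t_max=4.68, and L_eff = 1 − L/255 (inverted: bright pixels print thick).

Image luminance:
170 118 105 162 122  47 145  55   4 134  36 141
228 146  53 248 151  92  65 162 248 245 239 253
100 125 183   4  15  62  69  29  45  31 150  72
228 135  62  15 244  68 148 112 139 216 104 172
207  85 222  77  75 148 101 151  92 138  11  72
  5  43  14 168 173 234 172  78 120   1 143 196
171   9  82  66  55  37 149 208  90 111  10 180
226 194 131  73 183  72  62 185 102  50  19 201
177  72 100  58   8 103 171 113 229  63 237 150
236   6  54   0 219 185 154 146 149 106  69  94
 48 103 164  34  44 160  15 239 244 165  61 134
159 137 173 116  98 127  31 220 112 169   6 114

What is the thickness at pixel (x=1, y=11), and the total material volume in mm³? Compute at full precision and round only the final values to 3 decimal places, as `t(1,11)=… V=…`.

span = t_max - t_min = 4.68 - 0.69 = 3.990
L(1,11) = 137, L_eff = 1 - 137/255 = 0.462745 (inverted)
t(1,11) = 4.68 - 3.990·0.462745 = 2.834
Σt over all 12·12 pixels = 3113673/8500 ≈ 366.3144706
V = pitch²·Σt = 0.74²·3113673/8500 = 200.594

t(1,11)=2.834 V=200.594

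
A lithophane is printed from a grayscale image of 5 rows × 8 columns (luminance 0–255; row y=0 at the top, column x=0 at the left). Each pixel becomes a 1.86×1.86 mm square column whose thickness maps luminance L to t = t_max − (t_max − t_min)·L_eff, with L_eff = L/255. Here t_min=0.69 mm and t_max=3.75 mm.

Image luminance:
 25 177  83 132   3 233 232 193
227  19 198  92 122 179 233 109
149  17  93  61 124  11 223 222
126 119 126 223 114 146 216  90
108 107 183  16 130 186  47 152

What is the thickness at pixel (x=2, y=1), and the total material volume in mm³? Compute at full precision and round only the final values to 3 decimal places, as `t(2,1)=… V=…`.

span = t_max - t_min = 3.75 - 0.69 = 3.060
L(2,1) = 198, L_eff = 198/255 = 0.776471
t(2,1) = 3.75 - 3.060·0.776471 = 1.374
Σt over all 5·8 pixels = 87.048
V = pitch²·Σt = 1.86²·87.048 = 301.151

t(2,1)=1.374 V=301.151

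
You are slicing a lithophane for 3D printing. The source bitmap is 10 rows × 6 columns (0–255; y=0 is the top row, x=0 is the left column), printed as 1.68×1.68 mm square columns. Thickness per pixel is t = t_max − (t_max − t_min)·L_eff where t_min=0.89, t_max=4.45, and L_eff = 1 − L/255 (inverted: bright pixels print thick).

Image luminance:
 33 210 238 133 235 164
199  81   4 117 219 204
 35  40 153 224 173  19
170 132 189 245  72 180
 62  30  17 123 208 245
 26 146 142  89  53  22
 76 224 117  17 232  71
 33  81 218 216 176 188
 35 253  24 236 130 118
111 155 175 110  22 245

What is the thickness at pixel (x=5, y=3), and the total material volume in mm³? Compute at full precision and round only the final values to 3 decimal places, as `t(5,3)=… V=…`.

t(5,3)=3.403 V=461.802

span = t_max - t_min = 4.45 - 0.89 = 3.560
L(5,3) = 180, L_eff = 1 - 180/255 = 0.294118 (inverted)
t(5,3) = 4.45 - 3.560·0.294118 = 3.403
Σt over all 10·6 pixels = 208616/1275 ≈ 163.6203922
V = pitch²·Σt = 1.68²·208616/1275 = 461.802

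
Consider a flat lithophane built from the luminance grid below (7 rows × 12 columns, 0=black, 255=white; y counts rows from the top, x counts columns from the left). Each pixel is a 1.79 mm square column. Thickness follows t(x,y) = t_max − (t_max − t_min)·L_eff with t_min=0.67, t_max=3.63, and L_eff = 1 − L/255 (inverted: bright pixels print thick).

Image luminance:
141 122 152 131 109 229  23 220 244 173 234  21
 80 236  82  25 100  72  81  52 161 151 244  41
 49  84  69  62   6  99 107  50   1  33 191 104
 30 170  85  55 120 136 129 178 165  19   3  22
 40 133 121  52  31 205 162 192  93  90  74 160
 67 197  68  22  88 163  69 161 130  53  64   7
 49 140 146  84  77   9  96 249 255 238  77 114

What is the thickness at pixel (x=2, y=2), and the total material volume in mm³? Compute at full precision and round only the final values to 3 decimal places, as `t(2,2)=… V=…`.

t(2,2)=1.471 V=517.553

span = t_max - t_min = 3.63 - 0.67 = 2.960
L(2,2) = 69, L_eff = 1 - 69/255 = 0.729412 (inverted)
t(2,2) = 3.63 - 2.960·0.729412 = 1.471
Σt over all 7·12 pixels = 1029743/6375 ≈ 161.5283137
V = pitch²·Σt = 1.79²·1029743/6375 = 517.553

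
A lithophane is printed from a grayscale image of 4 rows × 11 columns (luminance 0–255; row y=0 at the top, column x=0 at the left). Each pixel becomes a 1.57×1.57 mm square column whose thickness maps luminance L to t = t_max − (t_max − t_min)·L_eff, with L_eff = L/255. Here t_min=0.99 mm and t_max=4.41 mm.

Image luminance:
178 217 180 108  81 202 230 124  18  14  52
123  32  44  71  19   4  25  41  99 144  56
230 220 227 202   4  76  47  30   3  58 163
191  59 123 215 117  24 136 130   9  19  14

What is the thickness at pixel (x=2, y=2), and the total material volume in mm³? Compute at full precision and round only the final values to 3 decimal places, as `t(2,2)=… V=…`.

t(2,2)=1.366 V=334.187

span = t_max - t_min = 4.41 - 0.99 = 3.420
L(2,2) = 227, L_eff = 227/255 = 0.890196
t(2,2) = 4.41 - 3.420·0.890196 = 1.366
Σt over all 4·11 pixels = 576207/4250 ≈ 135.5781176
V = pitch²·Σt = 1.57²·576207/4250 = 334.187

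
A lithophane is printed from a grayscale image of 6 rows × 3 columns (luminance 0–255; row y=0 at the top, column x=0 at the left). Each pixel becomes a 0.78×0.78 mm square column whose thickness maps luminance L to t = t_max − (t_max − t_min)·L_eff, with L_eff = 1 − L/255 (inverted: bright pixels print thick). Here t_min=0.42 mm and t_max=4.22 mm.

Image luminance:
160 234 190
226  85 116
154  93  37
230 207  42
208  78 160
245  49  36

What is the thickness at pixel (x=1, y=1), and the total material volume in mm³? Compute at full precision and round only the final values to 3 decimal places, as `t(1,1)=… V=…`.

span = t_max - t_min = 4.22 - 0.42 = 3.800
L(1,1) = 85, L_eff = 1 - 85/255 = 0.666667 (inverted)
t(1,1) = 4.22 - 3.800·0.666667 = 1.687
Σt over all 6·3 pixels = 45.56
V = pitch²·Σt = 0.78²·45.56 = 27.719

t(1,1)=1.687 V=27.719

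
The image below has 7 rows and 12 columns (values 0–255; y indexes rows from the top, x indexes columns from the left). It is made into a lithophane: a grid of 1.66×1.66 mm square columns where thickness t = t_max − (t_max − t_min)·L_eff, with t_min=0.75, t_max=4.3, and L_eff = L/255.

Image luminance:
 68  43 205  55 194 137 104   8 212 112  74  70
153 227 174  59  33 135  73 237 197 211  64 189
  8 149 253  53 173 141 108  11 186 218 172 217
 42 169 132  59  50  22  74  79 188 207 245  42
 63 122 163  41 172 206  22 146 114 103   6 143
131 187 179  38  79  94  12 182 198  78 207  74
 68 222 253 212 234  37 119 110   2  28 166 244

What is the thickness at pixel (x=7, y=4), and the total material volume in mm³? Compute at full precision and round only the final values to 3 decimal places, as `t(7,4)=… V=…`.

t(7,4)=2.267 V=593.018

span = t_max - t_min = 4.3 - 0.75 = 3.550
L(7,4) = 146, L_eff = 146/255 = 0.572549
t(7,4) = 4.3 - 3.550·0.572549 = 2.267
Σt over all 7·12 pixels = 1097543/5100 ≈ 215.2045098
V = pitch²·Σt = 1.66²·1097543/5100 = 593.018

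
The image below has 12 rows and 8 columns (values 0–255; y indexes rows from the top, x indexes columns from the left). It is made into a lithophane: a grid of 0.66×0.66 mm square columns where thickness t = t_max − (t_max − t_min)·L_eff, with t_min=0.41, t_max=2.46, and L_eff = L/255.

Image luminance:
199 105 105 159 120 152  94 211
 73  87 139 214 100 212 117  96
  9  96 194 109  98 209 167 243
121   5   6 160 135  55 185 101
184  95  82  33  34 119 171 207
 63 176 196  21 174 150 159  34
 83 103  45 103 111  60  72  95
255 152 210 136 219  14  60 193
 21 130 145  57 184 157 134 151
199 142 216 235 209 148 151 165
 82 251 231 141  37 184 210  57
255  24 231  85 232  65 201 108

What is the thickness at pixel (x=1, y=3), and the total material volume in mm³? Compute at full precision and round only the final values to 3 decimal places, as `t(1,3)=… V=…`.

span = t_max - t_min = 2.46 - 0.41 = 2.050
L(1,3) = 5, L_eff = 5/255 = 0.019608
t(1,3) = 2.46 - 2.050·0.019608 = 2.420
Σt over all 12·8 pixels = 227591/1700 ≈ 133.8770588
V = pitch²·Σt = 0.66²·227591/1700 = 58.317

t(1,3)=2.420 V=58.317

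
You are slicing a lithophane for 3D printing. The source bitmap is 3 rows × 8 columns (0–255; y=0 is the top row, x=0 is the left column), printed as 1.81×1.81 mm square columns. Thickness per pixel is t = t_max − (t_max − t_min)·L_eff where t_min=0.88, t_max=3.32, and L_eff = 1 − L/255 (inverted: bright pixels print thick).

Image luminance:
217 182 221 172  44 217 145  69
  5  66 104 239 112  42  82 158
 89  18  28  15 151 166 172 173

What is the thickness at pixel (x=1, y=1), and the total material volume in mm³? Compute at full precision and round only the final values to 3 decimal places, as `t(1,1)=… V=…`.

t(1,1)=1.512 V=159.692

span = t_max - t_min = 3.32 - 0.88 = 2.440
L(1,1) = 66, L_eff = 1 - 66/255 = 0.741176 (inverted)
t(1,1) = 3.32 - 2.440·0.741176 = 1.512
Σt over all 3·8 pixels = 310747/6375 ≈ 48.7446275
V = pitch²·Σt = 1.81²·310747/6375 = 159.692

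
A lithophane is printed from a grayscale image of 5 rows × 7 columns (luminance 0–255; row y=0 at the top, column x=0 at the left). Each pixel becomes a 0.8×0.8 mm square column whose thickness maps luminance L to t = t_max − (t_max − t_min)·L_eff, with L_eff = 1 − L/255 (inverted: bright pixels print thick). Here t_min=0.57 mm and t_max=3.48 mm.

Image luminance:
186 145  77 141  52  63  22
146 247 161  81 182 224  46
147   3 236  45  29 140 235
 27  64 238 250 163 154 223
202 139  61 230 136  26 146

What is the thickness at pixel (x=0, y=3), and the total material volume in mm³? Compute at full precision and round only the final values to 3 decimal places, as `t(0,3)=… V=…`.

t(0,3)=0.878 V=46.854

span = t_max - t_min = 3.48 - 0.57 = 2.910
L(0,3) = 27, L_eff = 1 - 27/255 = 0.894118 (inverted)
t(0,3) = 3.48 - 2.910·0.894118 = 0.878
Σt over all 5·7 pixels = 311137/4250 ≈ 73.2087059
V = pitch²·Σt = 0.8²·311137/4250 = 46.854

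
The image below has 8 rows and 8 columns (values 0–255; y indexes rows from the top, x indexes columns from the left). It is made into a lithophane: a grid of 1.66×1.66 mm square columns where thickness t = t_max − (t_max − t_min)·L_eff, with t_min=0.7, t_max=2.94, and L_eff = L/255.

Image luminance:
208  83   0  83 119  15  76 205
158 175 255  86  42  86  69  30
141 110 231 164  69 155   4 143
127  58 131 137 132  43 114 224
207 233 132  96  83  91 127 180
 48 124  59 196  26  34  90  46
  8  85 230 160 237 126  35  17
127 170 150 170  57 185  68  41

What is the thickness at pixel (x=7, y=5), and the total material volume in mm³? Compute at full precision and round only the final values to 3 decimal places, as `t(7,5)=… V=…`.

span = t_max - t_min = 2.94 - 0.7 = 2.240
L(7,5) = 46, L_eff = 46/255 = 0.180392
t(7,5) = 2.94 - 2.240·0.180392 = 2.536
Σt over all 8·8 pixels = 263368/2125 ≈ 123.9378824
V = pitch²·Σt = 1.66²·263368/2125 = 341.523

t(7,5)=2.536 V=341.523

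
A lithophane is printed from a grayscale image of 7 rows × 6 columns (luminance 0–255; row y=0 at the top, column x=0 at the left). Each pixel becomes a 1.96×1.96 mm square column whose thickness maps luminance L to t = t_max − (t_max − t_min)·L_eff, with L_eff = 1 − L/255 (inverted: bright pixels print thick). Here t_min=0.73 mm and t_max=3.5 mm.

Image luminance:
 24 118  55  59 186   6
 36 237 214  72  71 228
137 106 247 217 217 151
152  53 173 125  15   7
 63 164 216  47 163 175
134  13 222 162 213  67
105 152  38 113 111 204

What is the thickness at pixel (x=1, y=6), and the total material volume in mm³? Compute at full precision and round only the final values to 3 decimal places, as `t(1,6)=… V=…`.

span = t_max - t_min = 3.5 - 0.73 = 2.770
L(1,6) = 152, L_eff = 1 - 152/255 = 0.403922 (inverted)
t(1,6) = 3.5 - 2.770·0.403922 = 2.381
Σt over all 7·6 pixels = 373511/4250 ≈ 87.8849412
V = pitch²·Σt = 1.96²·373511/4250 = 337.619

t(1,6)=2.381 V=337.619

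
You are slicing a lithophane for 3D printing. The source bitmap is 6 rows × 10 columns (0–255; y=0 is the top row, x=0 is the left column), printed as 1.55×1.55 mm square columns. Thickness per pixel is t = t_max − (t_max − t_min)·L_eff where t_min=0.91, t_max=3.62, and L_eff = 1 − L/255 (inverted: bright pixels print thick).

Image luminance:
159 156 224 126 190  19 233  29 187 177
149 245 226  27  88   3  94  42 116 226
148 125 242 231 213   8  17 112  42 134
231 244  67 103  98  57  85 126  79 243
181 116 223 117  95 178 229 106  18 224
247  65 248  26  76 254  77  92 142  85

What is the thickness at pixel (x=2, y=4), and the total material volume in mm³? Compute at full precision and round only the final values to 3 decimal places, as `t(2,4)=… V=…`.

t(2,4)=3.280 V=338.500

span = t_max - t_min = 3.62 - 0.91 = 2.710
L(2,4) = 223, L_eff = 1 - 223/255 = 0.125490 (inverted)
t(2,4) = 3.62 - 2.710·0.125490 = 3.280
Σt over all 6·10 pixels = 179641/1275 ≈ 140.8949020
V = pitch²·Σt = 1.55²·179641/1275 = 338.500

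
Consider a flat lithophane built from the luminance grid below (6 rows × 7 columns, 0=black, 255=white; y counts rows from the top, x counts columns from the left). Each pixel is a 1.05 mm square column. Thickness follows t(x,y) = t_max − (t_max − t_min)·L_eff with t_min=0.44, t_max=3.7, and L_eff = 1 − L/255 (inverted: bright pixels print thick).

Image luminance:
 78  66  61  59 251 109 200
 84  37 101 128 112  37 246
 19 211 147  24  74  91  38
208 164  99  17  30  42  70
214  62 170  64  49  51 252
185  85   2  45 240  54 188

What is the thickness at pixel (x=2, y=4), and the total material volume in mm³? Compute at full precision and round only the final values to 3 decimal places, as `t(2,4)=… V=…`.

t(2,4)=2.613 V=83.293

span = t_max - t_min = 3.7 - 0.44 = 3.260
L(2,4) = 170, L_eff = 1 - 170/255 = 0.333333 (inverted)
t(2,4) = 3.7 - 3.260·0.333333 = 2.613
Σt over all 6·7 pixels = 160542/2125 ≈ 75.5491765
V = pitch²·Σt = 1.05²·160542/2125 = 83.293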